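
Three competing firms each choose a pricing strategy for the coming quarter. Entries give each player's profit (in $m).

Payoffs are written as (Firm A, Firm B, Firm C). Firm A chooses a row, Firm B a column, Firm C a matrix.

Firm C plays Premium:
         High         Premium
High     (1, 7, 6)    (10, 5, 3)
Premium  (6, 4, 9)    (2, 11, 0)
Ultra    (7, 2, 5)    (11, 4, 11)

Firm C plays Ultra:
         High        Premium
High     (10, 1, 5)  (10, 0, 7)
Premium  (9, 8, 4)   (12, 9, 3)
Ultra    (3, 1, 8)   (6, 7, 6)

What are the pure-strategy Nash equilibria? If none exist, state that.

For each player, find the best response to each opponent profile; mutual best responses are the pure NE.
Firm A against (High, Premium): payoffs 1, 6, 7 → best response Ultra.
Firm A against (High, Ultra): payoffs 10, 9, 3 → best response High.
Firm A against (Premium, Premium): payoffs 10, 2, 11 → best response Ultra.
Firm A against (Premium, Ultra): payoffs 10, 12, 6 → best response Premium.
Firm B against (High, Premium): payoffs 7, 5 → best response High.
Firm B against (High, Ultra): payoffs 1, 0 → best response High.
Firm B against (Premium, Premium): payoffs 4, 11 → best response Premium.
Firm B against (Premium, Ultra): payoffs 8, 9 → best response Premium.
Firm B against (Ultra, Premium): payoffs 2, 4 → best response Premium.
Firm B against (Ultra, Ultra): payoffs 1, 7 → best response Premium.
Firm C against (High, High): payoffs 6, 5 → best response Premium.
Firm C against (High, Premium): payoffs 3, 7 → best response Ultra.
Firm C against (Premium, High): payoffs 9, 4 → best response Premium.
Firm C against (Premium, Premium): payoffs 0, 3 → best response Ultra.
Firm C against (Ultra, High): payoffs 5, 8 → best response Ultra.
Firm C against (Ultra, Premium): payoffs 11, 6 → best response Premium.
Mutual best responses: (Premium, Premium, Ultra); (Ultra, Premium, Premium).

Pure-strategy Nash equilibria: (Premium, Premium, Ultra), (Ultra, Premium, Premium)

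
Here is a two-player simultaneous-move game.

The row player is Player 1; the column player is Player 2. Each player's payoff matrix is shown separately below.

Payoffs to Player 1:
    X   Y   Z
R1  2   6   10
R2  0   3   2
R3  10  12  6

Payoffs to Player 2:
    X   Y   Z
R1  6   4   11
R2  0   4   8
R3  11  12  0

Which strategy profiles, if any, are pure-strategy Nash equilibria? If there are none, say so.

For each player, find the best response to each opponent profile; mutual best responses are the pure NE.
Player 1 against X: payoffs 2, 0, 10 → best response R3.
Player 1 against Y: payoffs 6, 3, 12 → best response R3.
Player 1 against Z: payoffs 10, 2, 6 → best response R1.
Player 2 against R1: payoffs 6, 4, 11 → best response Z.
Player 2 against R2: payoffs 0, 4, 8 → best response Z.
Player 2 against R3: payoffs 11, 12, 0 → best response Y.
Mutual best responses: (R1, Z); (R3, Y).

(R1, Z); (R3, Y)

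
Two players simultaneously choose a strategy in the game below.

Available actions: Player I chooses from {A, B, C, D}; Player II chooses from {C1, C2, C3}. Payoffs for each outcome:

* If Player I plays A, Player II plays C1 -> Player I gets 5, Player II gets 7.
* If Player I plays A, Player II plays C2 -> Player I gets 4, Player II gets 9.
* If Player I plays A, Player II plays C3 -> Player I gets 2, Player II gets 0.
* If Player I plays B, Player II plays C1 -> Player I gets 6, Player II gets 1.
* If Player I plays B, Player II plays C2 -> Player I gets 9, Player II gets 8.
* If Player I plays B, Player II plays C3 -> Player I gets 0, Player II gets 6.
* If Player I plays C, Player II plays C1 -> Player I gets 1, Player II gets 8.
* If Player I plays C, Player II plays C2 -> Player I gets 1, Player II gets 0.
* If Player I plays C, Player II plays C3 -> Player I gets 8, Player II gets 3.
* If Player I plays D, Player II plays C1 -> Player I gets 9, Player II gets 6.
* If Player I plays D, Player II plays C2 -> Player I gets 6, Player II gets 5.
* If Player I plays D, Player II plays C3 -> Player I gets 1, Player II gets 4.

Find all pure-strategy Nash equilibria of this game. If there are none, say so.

Player I against C1: payoffs 5, 6, 1, 9 → best response D.
Player I against C2: payoffs 4, 9, 1, 6 → best response B.
Player I against C3: payoffs 2, 0, 8, 1 → best response C.
Player II against A: payoffs 7, 9, 0 → best response C2.
Player II against B: payoffs 1, 8, 6 → best response C2.
Player II against C: payoffs 8, 0, 3 → best response C1.
Player II against D: payoffs 6, 5, 4 → best response C1.
Mutual best responses: (B, C2); (D, C1).

(B, C2) and (D, C1)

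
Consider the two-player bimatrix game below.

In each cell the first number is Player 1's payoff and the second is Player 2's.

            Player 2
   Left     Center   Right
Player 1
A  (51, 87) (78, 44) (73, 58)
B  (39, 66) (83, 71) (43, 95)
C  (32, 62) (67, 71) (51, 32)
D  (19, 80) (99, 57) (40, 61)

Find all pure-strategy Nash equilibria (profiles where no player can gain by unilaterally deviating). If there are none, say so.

(A, Left): Player 1 gets 51, best alternative 39; Player 2 gets 87, best alternative 58. No profitable deviation — NE.
(A, Center): Player 1 can switch to B (78 → 83). Not NE.
(A, Right): Player 2 can switch to Left (58 → 87). Not NE.
(B, Left): Player 1 can switch to A (39 → 51). Not NE.
(B, Center): Player 1 can switch to D (83 → 99). Not NE.
(B, Right): Player 1 can switch to A (43 → 73). Not NE.
(C, Left): Player 1 can switch to A (32 → 51). Not NE.
(C, Center): Player 1 can switch to A (67 → 78). Not NE.
(C, Right): Player 1 can switch to A (51 → 73). Not NE.
(D, Left): Player 1 can switch to A (19 → 51). Not NE.
(D, Center): Player 2 can switch to Left (57 → 80). Not NE.
(D, Right): Player 1 can switch to A (40 → 73). Not NE.

The unique pure-strategy Nash equilibrium is (A, Left).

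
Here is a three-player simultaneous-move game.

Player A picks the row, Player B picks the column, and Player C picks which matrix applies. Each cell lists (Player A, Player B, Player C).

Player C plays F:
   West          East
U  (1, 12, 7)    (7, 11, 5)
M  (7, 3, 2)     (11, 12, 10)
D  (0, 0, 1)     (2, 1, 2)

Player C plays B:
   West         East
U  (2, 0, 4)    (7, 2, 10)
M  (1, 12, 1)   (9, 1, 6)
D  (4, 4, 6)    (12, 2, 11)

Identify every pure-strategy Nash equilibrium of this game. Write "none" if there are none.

(U, West, F): Player A can switch to M (1 → 7). Not NE.
(U, West, B): Player A can switch to D (2 → 4). Not NE.
(U, East, F): Player A can switch to M (7 → 11). Not NE.
(U, East, B): Player A can switch to M (7 → 9). Not NE.
(M, West, F): Player B can switch to East (3 → 12). Not NE.
(M, West, B): Player A can switch to U (1 → 2). Not NE.
(M, East, F): Player A gets 11, best alternative 7; Player B gets 12, best alternative 3; Player C gets 10, best alternative 6. No profitable deviation — NE.
(M, East, B): Player A can switch to D (9 → 12). Not NE.
(D, West, F): Player A can switch to U (0 → 1). Not NE.
(D, West, B): Player A gets 4, best alternative 2; Player B gets 4, best alternative 2; Player C gets 6, best alternative 1. No profitable deviation — NE.
(D, East, F): Player A can switch to U (2 → 7). Not NE.
(D, East, B): Player B can switch to West (2 → 4). Not NE.

Pure-strategy Nash equilibria: (M, East, F); (D, West, B)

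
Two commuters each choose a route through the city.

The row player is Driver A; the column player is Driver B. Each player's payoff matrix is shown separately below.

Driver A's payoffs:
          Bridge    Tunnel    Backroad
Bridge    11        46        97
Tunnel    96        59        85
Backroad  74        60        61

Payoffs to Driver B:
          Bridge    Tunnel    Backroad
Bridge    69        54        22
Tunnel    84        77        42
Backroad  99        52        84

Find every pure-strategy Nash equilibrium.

Driver A against Bridge: payoffs 11, 96, 74 → best response Tunnel.
Driver A against Tunnel: payoffs 46, 59, 60 → best response Backroad.
Driver A against Backroad: payoffs 97, 85, 61 → best response Bridge.
Driver B against Bridge: payoffs 69, 54, 22 → best response Bridge.
Driver B against Tunnel: payoffs 84, 77, 42 → best response Bridge.
Driver B against Backroad: payoffs 99, 52, 84 → best response Bridge.
Mutual best responses: (Tunnel, Bridge).

The unique pure-strategy Nash equilibrium is (Tunnel, Bridge).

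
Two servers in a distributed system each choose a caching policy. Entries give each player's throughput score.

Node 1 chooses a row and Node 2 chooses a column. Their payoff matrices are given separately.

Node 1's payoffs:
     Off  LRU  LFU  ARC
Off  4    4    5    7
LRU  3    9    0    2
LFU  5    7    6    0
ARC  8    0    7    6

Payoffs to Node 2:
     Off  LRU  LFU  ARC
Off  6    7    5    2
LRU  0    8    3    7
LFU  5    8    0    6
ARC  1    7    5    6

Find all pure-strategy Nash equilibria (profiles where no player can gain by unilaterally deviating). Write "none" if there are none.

The unique pure-strategy Nash equilibrium is (LRU, LRU).

(Off, Off): Node 1 can switch to LFU (4 → 5). Not NE.
(Off, LRU): Node 1 can switch to LRU (4 → 9). Not NE.
(Off, LFU): Node 1 can switch to LFU (5 → 6). Not NE.
(Off, ARC): Node 2 can switch to Off (2 → 6). Not NE.
(LRU, Off): Node 1 can switch to Off (3 → 4). Not NE.
(LRU, LRU): Node 1 gets 9, best alternative 7; Node 2 gets 8, best alternative 7. No profitable deviation — NE.
(LRU, LFU): Node 1 can switch to Off (0 → 5). Not NE.
(The remaining 9 profiles each have a profitable deviation by the same check.)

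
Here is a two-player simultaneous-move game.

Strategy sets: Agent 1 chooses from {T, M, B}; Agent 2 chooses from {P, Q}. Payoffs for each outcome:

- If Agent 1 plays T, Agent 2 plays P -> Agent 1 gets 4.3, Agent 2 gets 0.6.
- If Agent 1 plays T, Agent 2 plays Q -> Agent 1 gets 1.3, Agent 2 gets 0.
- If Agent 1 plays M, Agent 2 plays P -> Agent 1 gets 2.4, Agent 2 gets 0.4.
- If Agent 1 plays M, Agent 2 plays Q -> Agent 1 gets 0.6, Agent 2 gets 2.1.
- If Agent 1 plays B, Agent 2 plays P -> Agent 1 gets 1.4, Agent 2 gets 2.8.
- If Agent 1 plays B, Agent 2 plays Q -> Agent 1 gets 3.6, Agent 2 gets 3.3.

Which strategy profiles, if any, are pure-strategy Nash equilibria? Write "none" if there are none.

Mark each player's best response to every combination of opponents' strategies; a profile where every player is best-responding is a pure Nash equilibrium.
Agent 1 against P: payoffs 4.3, 2.4, 1.4 → best response T.
Agent 1 against Q: payoffs 1.3, 0.6, 3.6 → best response B.
Agent 2 against T: payoffs 0.6, 0 → best response P.
Agent 2 against M: payoffs 0.4, 2.1 → best response Q.
Agent 2 against B: payoffs 2.8, 3.3 → best response Q.
Mutual best responses: (T, P); (B, Q).

The pure Nash equilibria are (T, P), (B, Q).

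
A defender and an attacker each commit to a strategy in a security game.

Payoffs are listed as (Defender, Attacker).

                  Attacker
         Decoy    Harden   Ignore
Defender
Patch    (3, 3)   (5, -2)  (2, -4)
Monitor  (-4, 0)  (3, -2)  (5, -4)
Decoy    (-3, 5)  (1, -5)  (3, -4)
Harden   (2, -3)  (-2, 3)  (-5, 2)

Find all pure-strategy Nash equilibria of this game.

(Patch, Decoy): Defender gets 3, best alternative 2; Attacker gets 3, best alternative -2. No profitable deviation — NE.
(Patch, Harden): Attacker can switch to Decoy (-2 → 3). Not NE.
(Patch, Ignore): Defender can switch to Monitor (2 → 5). Not NE.
(Monitor, Decoy): Defender can switch to Patch (-4 → 3). Not NE.
(Monitor, Harden): Defender can switch to Patch (3 → 5). Not NE.
(Monitor, Ignore): Attacker can switch to Decoy (-4 → 0). Not NE.
(Decoy, Decoy): Defender can switch to Patch (-3 → 3). Not NE.
(Decoy, Harden): Defender can switch to Patch (1 → 5). Not NE.
(Decoy, Ignore): Defender can switch to Monitor (3 → 5). Not NE.
(Harden, Decoy): Defender can switch to Patch (2 → 3). Not NE.
(Harden, Harden): Defender can switch to Patch (-2 → 5). Not NE.
(The remaining 1 profile has a profitable deviation by the same check.)

Pure NE: (Patch, Decoy)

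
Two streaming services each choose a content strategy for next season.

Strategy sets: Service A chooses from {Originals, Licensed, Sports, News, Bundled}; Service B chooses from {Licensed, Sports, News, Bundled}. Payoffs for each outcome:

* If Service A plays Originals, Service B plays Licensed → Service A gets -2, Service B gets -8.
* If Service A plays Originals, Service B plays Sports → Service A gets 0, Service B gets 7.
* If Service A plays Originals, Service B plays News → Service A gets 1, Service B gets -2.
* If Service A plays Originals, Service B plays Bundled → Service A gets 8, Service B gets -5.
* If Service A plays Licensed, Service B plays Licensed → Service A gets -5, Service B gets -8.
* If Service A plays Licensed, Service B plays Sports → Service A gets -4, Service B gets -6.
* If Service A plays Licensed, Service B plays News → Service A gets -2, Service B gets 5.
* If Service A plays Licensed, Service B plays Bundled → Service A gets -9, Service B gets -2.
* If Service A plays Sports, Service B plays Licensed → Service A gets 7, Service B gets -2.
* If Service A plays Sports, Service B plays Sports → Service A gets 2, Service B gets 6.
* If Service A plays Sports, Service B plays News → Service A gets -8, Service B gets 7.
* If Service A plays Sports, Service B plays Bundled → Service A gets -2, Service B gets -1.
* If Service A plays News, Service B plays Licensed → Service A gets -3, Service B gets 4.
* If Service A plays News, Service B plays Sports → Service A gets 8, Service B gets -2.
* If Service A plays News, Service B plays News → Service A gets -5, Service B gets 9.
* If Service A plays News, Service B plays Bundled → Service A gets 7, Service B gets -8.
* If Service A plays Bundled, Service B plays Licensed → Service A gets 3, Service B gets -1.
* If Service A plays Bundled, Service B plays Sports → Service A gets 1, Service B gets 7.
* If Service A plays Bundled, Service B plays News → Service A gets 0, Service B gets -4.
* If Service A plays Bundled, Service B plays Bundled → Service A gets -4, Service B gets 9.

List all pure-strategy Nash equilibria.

This game has no pure Nash equilibrium.

For each strategy profile, look for a profitable unilateral deviation.
(Originals, Licensed): Service A can switch to Sports (-2 → 7). Not NE.
(Originals, Sports): Service A can switch to Sports (0 → 2). Not NE.
(Originals, News): Service B can switch to Sports (-2 → 7). Not NE.
(Originals, Bundled): Service B can switch to Sports (-5 → 7). Not NE.
(Licensed, Licensed): Service A can switch to Originals (-5 → -2). Not NE.
(Licensed, Sports): Service A can switch to Originals (-4 → 0). Not NE.
(Licensed, News): Service A can switch to Originals (-2 → 1). Not NE.
(Licensed, Bundled): Service A can switch to Originals (-9 → 8). Not NE.
(The remaining 12 profiles each have a profitable deviation by the same check.)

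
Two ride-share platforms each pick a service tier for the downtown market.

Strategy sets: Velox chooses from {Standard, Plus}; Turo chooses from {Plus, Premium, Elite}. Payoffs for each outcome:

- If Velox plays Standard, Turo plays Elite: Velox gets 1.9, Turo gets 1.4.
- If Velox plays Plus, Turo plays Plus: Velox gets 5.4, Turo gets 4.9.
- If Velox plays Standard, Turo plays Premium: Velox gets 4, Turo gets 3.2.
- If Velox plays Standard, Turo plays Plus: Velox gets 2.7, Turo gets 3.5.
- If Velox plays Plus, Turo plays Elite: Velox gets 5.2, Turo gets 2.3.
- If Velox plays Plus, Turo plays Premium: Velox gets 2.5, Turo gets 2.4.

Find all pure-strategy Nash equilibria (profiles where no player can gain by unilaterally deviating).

Pure NE: (Plus, Plus)

(Standard, Plus): Velox can switch to Plus (2.7 → 5.4). Not NE.
(Standard, Premium): Turo can switch to Plus (3.2 → 3.5). Not NE.
(Standard, Elite): Velox can switch to Plus (1.9 → 5.2). Not NE.
(Plus, Plus): Velox gets 5.4, best alternative 2.7; Turo gets 4.9, best alternative 2.4. No profitable deviation — NE.
(Plus, Premium): Velox can switch to Standard (2.5 → 4). Not NE.
(Plus, Elite): Turo can switch to Plus (2.3 → 4.9). Not NE.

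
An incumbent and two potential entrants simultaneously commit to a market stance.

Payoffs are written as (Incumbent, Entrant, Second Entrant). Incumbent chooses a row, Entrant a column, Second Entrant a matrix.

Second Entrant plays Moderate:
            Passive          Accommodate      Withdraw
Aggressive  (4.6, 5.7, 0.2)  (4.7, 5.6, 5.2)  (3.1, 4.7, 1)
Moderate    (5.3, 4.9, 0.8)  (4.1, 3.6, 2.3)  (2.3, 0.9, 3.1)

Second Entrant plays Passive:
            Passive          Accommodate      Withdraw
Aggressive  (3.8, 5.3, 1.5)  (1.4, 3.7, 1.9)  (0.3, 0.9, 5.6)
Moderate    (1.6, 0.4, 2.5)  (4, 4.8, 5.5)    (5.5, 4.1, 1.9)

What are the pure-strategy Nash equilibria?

For each player, find the best response to each opponent profile; mutual best responses are the pure NE.
Incumbent against (Passive, Moderate): payoffs 4.6, 5.3 → best response Moderate.
Incumbent against (Passive, Passive): payoffs 3.8, 1.6 → best response Aggressive.
Incumbent against (Accommodate, Moderate): payoffs 4.7, 4.1 → best response Aggressive.
Incumbent against (Accommodate, Passive): payoffs 1.4, 4 → best response Moderate.
Incumbent against (Withdraw, Moderate): payoffs 3.1, 2.3 → best response Aggressive.
Incumbent against (Withdraw, Passive): payoffs 0.3, 5.5 → best response Moderate.
Entrant against (Aggressive, Moderate): payoffs 5.7, 5.6, 4.7 → best response Passive.
Entrant against (Aggressive, Passive): payoffs 5.3, 3.7, 0.9 → best response Passive.
Entrant against (Moderate, Moderate): payoffs 4.9, 3.6, 0.9 → best response Passive.
Entrant against (Moderate, Passive): payoffs 0.4, 4.8, 4.1 → best response Accommodate.
Second Entrant against (Aggressive, Passive): payoffs 0.2, 1.5 → best response Passive.
Second Entrant against (Aggressive, Accommodate): payoffs 5.2, 1.9 → best response Moderate.
Second Entrant against (Aggressive, Withdraw): payoffs 1, 5.6 → best response Passive.
Second Entrant against (Moderate, Passive): payoffs 0.8, 2.5 → best response Passive.
Second Entrant against (Moderate, Accommodate): payoffs 2.3, 5.5 → best response Passive.
Second Entrant against (Moderate, Withdraw): payoffs 3.1, 1.9 → best response Moderate.
Mutual best responses: (Aggressive, Passive, Passive); (Moderate, Accommodate, Passive).

The pure Nash equilibria are (Aggressive, Passive, Passive); (Moderate, Accommodate, Passive).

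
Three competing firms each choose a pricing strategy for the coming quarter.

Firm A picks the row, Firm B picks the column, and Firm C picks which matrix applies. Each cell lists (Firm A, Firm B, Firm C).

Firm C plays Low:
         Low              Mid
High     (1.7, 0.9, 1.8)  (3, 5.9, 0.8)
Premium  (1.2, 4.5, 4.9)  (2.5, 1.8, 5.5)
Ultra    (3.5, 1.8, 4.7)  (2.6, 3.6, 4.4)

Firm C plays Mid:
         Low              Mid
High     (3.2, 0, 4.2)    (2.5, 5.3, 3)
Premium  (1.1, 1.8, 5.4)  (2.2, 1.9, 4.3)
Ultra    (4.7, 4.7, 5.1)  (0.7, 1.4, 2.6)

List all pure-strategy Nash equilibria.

(High, Low, Low): Firm A can switch to Ultra (1.7 → 3.5). Not NE.
(High, Low, Mid): Firm A can switch to Ultra (3.2 → 4.7). Not NE.
(High, Mid, Low): Firm C can switch to Mid (0.8 → 3). Not NE.
(High, Mid, Mid): Firm A gets 2.5, best alternative 2.2; Firm B gets 5.3, best alternative 0; Firm C gets 3, best alternative 0.8. No profitable deviation — NE.
(Premium, Low, Low): Firm A can switch to High (1.2 → 1.7). Not NE.
(Premium, Low, Mid): Firm A can switch to High (1.1 → 3.2). Not NE.
(Premium, Mid, Low): Firm A can switch to High (2.5 → 3). Not NE.
(Premium, Mid, Mid): Firm A can switch to High (2.2 → 2.5). Not NE.
(Ultra, Low, Low): Firm B can switch to Mid (1.8 → 3.6). Not NE.
(Ultra, Low, Mid): Firm A gets 4.7, best alternative 3.2; Firm B gets 4.7, best alternative 1.4; Firm C gets 5.1, best alternative 4.7. No profitable deviation — NE.
(The remaining 2 profiles each have a profitable deviation by the same check.)

(High, Mid, Mid); (Ultra, Low, Mid)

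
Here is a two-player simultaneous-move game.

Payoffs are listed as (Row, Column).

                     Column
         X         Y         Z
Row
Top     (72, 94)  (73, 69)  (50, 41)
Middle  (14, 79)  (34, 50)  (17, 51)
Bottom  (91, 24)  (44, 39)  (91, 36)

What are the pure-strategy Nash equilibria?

Check each profile: it is a Nash equilibrium iff no player can strictly gain by switching unilaterally.
(Top, X): Row can switch to Bottom (72 → 91). Not NE.
(Top, Y): Column can switch to X (69 → 94). Not NE.
(Top, Z): Row can switch to Bottom (50 → 91). Not NE.
(Middle, X): Row can switch to Top (14 → 72). Not NE.
(Middle, Y): Row can switch to Top (34 → 73). Not NE.
(Middle, Z): Row can switch to Top (17 → 50). Not NE.
(Bottom, X): Column can switch to Y (24 → 39). Not NE.
(Bottom, Y): Row can switch to Top (44 → 73). Not NE.
(Bottom, Z): Column can switch to Y (36 → 39). Not NE.

none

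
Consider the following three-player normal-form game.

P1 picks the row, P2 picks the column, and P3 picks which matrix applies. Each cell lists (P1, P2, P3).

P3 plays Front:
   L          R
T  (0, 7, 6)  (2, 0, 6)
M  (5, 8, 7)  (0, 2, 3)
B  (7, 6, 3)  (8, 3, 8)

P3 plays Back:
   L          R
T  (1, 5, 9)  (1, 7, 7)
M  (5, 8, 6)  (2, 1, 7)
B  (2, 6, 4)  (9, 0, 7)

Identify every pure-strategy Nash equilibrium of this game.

none

P1 against (L, Front): payoffs 0, 5, 7 → best response B.
P1 against (L, Back): payoffs 1, 5, 2 → best response M.
P1 against (R, Front): payoffs 2, 0, 8 → best response B.
P1 against (R, Back): payoffs 1, 2, 9 → best response B.
P2 against (T, Front): payoffs 7, 0 → best response L.
P2 against (T, Back): payoffs 5, 7 → best response R.
P2 against (M, Front): payoffs 8, 2 → best response L.
P2 against (M, Back): payoffs 8, 1 → best response L.
P2 against (B, Front): payoffs 6, 3 → best response L.
P2 against (B, Back): payoffs 6, 0 → best response L.
P3 against (T, L): payoffs 6, 9 → best response Back.
P3 against (T, R): payoffs 6, 7 → best response Back.
P3 against (M, L): payoffs 7, 6 → best response Front.
P3 against (M, R): payoffs 3, 7 → best response Back.
P3 against (B, L): payoffs 3, 4 → best response Back.
P3 against (B, R): payoffs 8, 7 → best response Front.
No profile is a mutual best response for all players.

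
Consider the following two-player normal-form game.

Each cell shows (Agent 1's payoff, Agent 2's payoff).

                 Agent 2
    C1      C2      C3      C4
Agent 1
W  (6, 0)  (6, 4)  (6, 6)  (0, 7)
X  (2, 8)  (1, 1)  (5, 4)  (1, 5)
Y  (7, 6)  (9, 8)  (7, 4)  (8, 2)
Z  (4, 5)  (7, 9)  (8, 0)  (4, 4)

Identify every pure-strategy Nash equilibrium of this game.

(Y, C2)

For each player, find the best response to each opponent profile; mutual best responses are the pure NE.
Agent 1 against C1: payoffs 6, 2, 7, 4 → best response Y.
Agent 1 against C2: payoffs 6, 1, 9, 7 → best response Y.
Agent 1 against C3: payoffs 6, 5, 7, 8 → best response Z.
Agent 1 against C4: payoffs 0, 1, 8, 4 → best response Y.
Agent 2 against W: payoffs 0, 4, 6, 7 → best response C4.
Agent 2 against X: payoffs 8, 1, 4, 5 → best response C1.
Agent 2 against Y: payoffs 6, 8, 4, 2 → best response C2.
Agent 2 against Z: payoffs 5, 9, 0, 4 → best response C2.
Mutual best responses: (Y, C2).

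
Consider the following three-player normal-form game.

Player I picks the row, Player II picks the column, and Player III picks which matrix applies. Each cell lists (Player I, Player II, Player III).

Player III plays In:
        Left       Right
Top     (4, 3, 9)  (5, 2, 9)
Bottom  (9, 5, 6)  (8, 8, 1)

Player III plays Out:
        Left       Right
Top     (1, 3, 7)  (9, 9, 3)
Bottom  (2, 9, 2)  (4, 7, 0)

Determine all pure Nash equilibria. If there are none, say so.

The unique pure-strategy Nash equilibrium is (Bottom, Right, In).

Check each profile: it is a Nash equilibrium iff no player can strictly gain by switching unilaterally.
(Top, Left, In): Player I can switch to Bottom (4 → 9). Not NE.
(Top, Left, Out): Player I can switch to Bottom (1 → 2). Not NE.
(Top, Right, In): Player I can switch to Bottom (5 → 8). Not NE.
(Top, Right, Out): Player III can switch to In (3 → 9). Not NE.
(Bottom, Left, In): Player II can switch to Right (5 → 8). Not NE.
(Bottom, Left, Out): Player III can switch to In (2 → 6). Not NE.
(Bottom, Right, In): Player I gets 8, best alternative 5; Player II gets 8, best alternative 5; Player III gets 1, best alternative 0. No profitable deviation — NE.
(Bottom, Right, Out): Player I can switch to Top (4 → 9). Not NE.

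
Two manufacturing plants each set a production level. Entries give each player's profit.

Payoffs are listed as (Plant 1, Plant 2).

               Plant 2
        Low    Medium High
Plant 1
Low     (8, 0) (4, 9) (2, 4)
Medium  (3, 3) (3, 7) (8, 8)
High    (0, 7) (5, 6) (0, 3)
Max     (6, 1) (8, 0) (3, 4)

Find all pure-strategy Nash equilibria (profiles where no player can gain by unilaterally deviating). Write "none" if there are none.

Mark each player's best response to every combination of opponents' strategies; a profile where every player is best-responding is a pure Nash equilibrium.
Plant 1 against Low: payoffs 8, 3, 0, 6 → best response Low.
Plant 1 against Medium: payoffs 4, 3, 5, 8 → best response Max.
Plant 1 against High: payoffs 2, 8, 0, 3 → best response Medium.
Plant 2 against Low: payoffs 0, 9, 4 → best response Medium.
Plant 2 against Medium: payoffs 3, 7, 8 → best response High.
Plant 2 against High: payoffs 7, 6, 3 → best response Low.
Plant 2 against Max: payoffs 1, 0, 4 → best response High.
Mutual best responses: (Medium, High).

Pure NE: (Medium, High)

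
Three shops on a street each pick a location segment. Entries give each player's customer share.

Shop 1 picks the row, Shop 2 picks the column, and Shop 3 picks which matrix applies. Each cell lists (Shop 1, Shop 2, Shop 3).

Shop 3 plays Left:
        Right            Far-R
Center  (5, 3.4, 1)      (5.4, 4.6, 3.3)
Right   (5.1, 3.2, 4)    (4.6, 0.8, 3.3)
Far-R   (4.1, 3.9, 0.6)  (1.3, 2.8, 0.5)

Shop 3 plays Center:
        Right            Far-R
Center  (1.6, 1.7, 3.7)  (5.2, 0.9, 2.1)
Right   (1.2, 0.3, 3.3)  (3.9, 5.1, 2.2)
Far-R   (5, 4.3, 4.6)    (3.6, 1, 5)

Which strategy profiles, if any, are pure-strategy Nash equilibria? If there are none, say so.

Shop 1 against (Right, Left): payoffs 5, 5.1, 4.1 → best response Right.
Shop 1 against (Right, Center): payoffs 1.6, 1.2, 5 → best response Far-R.
Shop 1 against (Far-R, Left): payoffs 5.4, 4.6, 1.3 → best response Center.
Shop 1 against (Far-R, Center): payoffs 5.2, 3.9, 3.6 → best response Center.
Shop 2 against (Center, Left): payoffs 3.4, 4.6 → best response Far-R.
Shop 2 against (Center, Center): payoffs 1.7, 0.9 → best response Right.
Shop 2 against (Right, Left): payoffs 3.2, 0.8 → best response Right.
Shop 2 against (Right, Center): payoffs 0.3, 5.1 → best response Far-R.
Shop 2 against (Far-R, Left): payoffs 3.9, 2.8 → best response Right.
Shop 2 against (Far-R, Center): payoffs 4.3, 1 → best response Right.
Shop 3 against (Center, Right): payoffs 1, 3.7 → best response Center.
Shop 3 against (Center, Far-R): payoffs 3.3, 2.1 → best response Left.
Shop 3 against (Right, Right): payoffs 4, 3.3 → best response Left.
Shop 3 against (Right, Far-R): payoffs 3.3, 2.2 → best response Left.
Shop 3 against (Far-R, Right): payoffs 0.6, 4.6 → best response Center.
Shop 3 against (Far-R, Far-R): payoffs 0.5, 5 → best response Center.
Mutual best responses: (Center, Far-R, Left); (Right, Right, Left); (Far-R, Right, Center).

(Center, Far-R, Left); (Right, Right, Left); (Far-R, Right, Center)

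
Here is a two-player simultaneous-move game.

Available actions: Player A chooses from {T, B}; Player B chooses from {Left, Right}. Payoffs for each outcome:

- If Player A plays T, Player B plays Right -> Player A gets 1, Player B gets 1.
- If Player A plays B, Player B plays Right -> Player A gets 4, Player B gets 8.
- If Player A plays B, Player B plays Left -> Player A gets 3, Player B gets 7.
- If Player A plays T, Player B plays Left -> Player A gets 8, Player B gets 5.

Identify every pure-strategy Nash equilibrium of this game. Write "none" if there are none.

Pure-strategy Nash equilibria: (T, Left); (B, Right)

For each strategy profile, look for a profitable unilateral deviation.
(T, Left): Player A gets 8, best alternative 3; Player B gets 5, best alternative 1. No profitable deviation — NE.
(T, Right): Player A can switch to B (1 → 4). Not NE.
(B, Left): Player A can switch to T (3 → 8). Not NE.
(B, Right): Player A gets 4, best alternative 1; Player B gets 8, best alternative 7. No profitable deviation — NE.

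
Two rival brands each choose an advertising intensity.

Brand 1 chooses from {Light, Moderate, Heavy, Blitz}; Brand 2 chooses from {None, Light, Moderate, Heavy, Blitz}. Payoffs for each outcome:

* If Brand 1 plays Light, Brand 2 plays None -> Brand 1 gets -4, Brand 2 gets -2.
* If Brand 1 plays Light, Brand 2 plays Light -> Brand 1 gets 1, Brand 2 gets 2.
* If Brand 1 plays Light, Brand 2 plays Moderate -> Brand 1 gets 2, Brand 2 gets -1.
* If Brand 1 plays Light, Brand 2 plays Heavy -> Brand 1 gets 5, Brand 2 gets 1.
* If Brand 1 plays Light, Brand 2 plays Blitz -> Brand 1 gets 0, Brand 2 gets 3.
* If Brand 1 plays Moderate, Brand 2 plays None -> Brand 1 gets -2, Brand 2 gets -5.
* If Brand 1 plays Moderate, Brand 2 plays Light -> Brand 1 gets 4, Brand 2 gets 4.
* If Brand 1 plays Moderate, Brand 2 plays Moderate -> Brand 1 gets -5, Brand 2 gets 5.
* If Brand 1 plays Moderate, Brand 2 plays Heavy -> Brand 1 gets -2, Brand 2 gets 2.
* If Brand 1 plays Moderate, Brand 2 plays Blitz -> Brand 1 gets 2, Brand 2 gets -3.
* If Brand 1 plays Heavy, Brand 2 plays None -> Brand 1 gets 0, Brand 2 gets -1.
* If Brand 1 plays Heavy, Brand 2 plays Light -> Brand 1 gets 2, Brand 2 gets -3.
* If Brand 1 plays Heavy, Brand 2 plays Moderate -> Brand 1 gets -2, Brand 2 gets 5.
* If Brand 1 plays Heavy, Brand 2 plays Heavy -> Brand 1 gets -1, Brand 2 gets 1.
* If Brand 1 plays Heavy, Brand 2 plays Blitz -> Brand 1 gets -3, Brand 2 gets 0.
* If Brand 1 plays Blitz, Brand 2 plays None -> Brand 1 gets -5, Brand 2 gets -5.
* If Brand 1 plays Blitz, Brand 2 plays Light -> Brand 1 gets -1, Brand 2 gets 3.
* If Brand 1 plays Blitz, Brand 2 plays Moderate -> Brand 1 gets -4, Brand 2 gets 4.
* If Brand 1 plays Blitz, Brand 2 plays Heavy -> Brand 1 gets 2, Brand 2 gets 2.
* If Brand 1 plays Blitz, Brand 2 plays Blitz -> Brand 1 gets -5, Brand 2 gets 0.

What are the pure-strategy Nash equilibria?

Brand 1 against None: payoffs -4, -2, 0, -5 → best response Heavy.
Brand 1 against Light: payoffs 1, 4, 2, -1 → best response Moderate.
Brand 1 against Moderate: payoffs 2, -5, -2, -4 → best response Light.
Brand 1 against Heavy: payoffs 5, -2, -1, 2 → best response Light.
Brand 1 against Blitz: payoffs 0, 2, -3, -5 → best response Moderate.
Brand 2 against Light: payoffs -2, 2, -1, 1, 3 → best response Blitz.
Brand 2 against Moderate: payoffs -5, 4, 5, 2, -3 → best response Moderate.
Brand 2 against Heavy: payoffs -1, -3, 5, 1, 0 → best response Moderate.
Brand 2 against Blitz: payoffs -5, 3, 4, 2, 0 → best response Moderate.
No profile is a mutual best response for all players.

This game has no pure Nash equilibrium.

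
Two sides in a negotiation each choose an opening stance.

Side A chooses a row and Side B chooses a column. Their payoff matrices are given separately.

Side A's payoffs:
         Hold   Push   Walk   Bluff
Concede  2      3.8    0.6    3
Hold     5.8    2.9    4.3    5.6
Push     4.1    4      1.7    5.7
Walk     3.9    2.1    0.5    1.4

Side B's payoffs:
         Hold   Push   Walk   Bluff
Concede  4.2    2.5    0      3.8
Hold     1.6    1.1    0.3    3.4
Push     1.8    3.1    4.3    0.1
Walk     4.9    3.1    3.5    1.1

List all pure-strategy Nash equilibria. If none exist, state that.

For each player, find the best response to each opponent profile; mutual best responses are the pure NE.
Side A against Hold: payoffs 2, 5.8, 4.1, 3.9 → best response Hold.
Side A against Push: payoffs 3.8, 2.9, 4, 2.1 → best response Push.
Side A against Walk: payoffs 0.6, 4.3, 1.7, 0.5 → best response Hold.
Side A against Bluff: payoffs 3, 5.6, 5.7, 1.4 → best response Push.
Side B against Concede: payoffs 4.2, 2.5, 0, 3.8 → best response Hold.
Side B against Hold: payoffs 1.6, 1.1, 0.3, 3.4 → best response Bluff.
Side B against Push: payoffs 1.8, 3.1, 4.3, 0.1 → best response Walk.
Side B against Walk: payoffs 4.9, 3.1, 3.5, 1.1 → best response Hold.
No profile is a mutual best response for all players.

No pure-strategy Nash equilibrium.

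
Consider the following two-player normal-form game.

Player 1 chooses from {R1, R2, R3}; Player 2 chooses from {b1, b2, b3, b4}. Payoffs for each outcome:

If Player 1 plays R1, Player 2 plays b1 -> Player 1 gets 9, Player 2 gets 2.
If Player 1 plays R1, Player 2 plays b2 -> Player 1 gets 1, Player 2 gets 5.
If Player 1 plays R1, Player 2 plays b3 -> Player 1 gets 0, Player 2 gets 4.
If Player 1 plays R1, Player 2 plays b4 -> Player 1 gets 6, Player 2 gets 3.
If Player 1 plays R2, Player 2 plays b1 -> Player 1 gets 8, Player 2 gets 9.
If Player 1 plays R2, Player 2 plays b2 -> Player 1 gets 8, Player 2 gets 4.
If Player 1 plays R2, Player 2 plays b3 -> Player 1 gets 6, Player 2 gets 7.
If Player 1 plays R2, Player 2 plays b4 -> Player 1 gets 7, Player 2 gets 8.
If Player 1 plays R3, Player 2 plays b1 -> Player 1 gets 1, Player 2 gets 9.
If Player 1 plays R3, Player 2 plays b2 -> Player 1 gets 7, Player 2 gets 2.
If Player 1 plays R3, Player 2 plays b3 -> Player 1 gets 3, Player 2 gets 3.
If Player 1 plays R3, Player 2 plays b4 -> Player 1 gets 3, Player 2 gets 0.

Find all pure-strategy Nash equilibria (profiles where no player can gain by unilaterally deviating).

This game has no pure Nash equilibrium.

For each strategy profile, look for a profitable unilateral deviation.
(R1, b1): Player 2 can switch to b2 (2 → 5). Not NE.
(R1, b2): Player 1 can switch to R2 (1 → 8). Not NE.
(R1, b3): Player 1 can switch to R2 (0 → 6). Not NE.
(R1, b4): Player 1 can switch to R2 (6 → 7). Not NE.
(R2, b1): Player 1 can switch to R1 (8 → 9). Not NE.
(R2, b2): Player 2 can switch to b1 (4 → 9). Not NE.
(R2, b3): Player 2 can switch to b1 (7 → 9). Not NE.
(R2, b4): Player 2 can switch to b1 (8 → 9). Not NE.
(The remaining 4 profiles each have a profitable deviation by the same check.)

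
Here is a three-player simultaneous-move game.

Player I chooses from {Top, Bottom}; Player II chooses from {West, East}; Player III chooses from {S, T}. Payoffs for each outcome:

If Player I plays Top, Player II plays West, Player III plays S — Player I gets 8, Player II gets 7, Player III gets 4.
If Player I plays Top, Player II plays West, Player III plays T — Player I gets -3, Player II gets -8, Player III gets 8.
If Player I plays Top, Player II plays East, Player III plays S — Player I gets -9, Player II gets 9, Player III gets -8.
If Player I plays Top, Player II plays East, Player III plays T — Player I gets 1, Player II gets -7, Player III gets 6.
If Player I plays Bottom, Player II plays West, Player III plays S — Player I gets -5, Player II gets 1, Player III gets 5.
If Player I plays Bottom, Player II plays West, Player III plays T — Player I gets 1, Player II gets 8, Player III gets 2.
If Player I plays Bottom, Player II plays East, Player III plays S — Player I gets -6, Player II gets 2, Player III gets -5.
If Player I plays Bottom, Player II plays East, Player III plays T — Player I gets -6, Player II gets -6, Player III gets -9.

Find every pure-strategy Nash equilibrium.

Player I against (West, S): payoffs 8, -5 → best response Top.
Player I against (West, T): payoffs -3, 1 → best response Bottom.
Player I against (East, S): payoffs -9, -6 → best response Bottom.
Player I against (East, T): payoffs 1, -6 → best response Top.
Player II against (Top, S): payoffs 7, 9 → best response East.
Player II against (Top, T): payoffs -8, -7 → best response East.
Player II against (Bottom, S): payoffs 1, 2 → best response East.
Player II against (Bottom, T): payoffs 8, -6 → best response West.
Player III against (Top, West): payoffs 4, 8 → best response T.
Player III against (Top, East): payoffs -8, 6 → best response T.
Player III against (Bottom, West): payoffs 5, 2 → best response S.
Player III against (Bottom, East): payoffs -5, -9 → best response S.
Mutual best responses: (Top, East, T); (Bottom, East, S).

The pure Nash equilibria are (Top, East, T), (Bottom, East, S).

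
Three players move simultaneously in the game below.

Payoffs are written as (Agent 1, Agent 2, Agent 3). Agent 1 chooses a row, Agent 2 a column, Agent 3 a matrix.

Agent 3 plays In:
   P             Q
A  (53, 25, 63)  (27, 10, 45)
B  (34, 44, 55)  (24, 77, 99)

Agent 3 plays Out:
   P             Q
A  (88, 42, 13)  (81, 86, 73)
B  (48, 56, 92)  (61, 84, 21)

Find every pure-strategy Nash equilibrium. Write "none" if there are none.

Agent 1 against (P, In): payoffs 53, 34 → best response A.
Agent 1 against (P, Out): payoffs 88, 48 → best response A.
Agent 1 against (Q, In): payoffs 27, 24 → best response A.
Agent 1 against (Q, Out): payoffs 81, 61 → best response A.
Agent 2 against (A, In): payoffs 25, 10 → best response P.
Agent 2 against (A, Out): payoffs 42, 86 → best response Q.
Agent 2 against (B, In): payoffs 44, 77 → best response Q.
Agent 2 against (B, Out): payoffs 56, 84 → best response Q.
Agent 3 against (A, P): payoffs 63, 13 → best response In.
Agent 3 against (A, Q): payoffs 45, 73 → best response Out.
Agent 3 against (B, P): payoffs 55, 92 → best response Out.
Agent 3 against (B, Q): payoffs 99, 21 → best response In.
Mutual best responses: (A, P, In); (A, Q, Out).

(A, P, In), (A, Q, Out)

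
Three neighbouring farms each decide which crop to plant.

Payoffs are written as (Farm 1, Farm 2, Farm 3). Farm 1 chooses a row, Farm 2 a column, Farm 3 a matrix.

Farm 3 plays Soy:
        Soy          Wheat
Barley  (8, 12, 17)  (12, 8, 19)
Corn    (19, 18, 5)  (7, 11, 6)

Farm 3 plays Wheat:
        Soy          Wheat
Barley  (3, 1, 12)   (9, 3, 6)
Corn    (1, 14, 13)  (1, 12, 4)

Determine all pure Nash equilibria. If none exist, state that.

Farm 1 against (Soy, Soy): payoffs 8, 19 → best response Corn.
Farm 1 against (Soy, Wheat): payoffs 3, 1 → best response Barley.
Farm 1 against (Wheat, Soy): payoffs 12, 7 → best response Barley.
Farm 1 against (Wheat, Wheat): payoffs 9, 1 → best response Barley.
Farm 2 against (Barley, Soy): payoffs 12, 8 → best response Soy.
Farm 2 against (Barley, Wheat): payoffs 1, 3 → best response Wheat.
Farm 2 against (Corn, Soy): payoffs 18, 11 → best response Soy.
Farm 2 against (Corn, Wheat): payoffs 14, 12 → best response Soy.
Farm 3 against (Barley, Soy): payoffs 17, 12 → best response Soy.
Farm 3 against (Barley, Wheat): payoffs 19, 6 → best response Soy.
Farm 3 against (Corn, Soy): payoffs 5, 13 → best response Wheat.
Farm 3 against (Corn, Wheat): payoffs 6, 4 → best response Soy.
No profile is a mutual best response for all players.

This game has no pure Nash equilibrium.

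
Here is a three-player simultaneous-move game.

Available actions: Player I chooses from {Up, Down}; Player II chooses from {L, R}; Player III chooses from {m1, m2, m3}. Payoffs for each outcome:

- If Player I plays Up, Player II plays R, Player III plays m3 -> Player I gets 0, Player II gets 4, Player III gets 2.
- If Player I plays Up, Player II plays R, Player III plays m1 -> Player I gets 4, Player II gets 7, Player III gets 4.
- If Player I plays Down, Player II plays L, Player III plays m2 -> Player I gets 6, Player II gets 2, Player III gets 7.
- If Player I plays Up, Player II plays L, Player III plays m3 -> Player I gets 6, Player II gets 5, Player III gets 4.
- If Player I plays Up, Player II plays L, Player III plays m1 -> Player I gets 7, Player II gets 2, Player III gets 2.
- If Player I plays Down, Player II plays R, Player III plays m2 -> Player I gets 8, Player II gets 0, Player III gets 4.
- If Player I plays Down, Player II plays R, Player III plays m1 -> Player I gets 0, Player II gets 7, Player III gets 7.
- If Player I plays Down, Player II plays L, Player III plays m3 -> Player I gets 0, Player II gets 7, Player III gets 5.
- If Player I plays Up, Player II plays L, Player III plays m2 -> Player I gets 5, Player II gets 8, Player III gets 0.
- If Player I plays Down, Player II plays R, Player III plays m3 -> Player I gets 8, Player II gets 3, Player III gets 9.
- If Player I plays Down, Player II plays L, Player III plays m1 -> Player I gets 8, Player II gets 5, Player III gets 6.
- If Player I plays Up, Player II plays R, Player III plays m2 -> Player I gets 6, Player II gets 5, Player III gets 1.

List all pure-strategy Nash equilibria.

The pure Nash equilibria are (Up, L, m3), (Up, R, m1), (Down, L, m2).

For each strategy profile, look for a profitable unilateral deviation.
(Up, L, m1): Player I can switch to Down (7 → 8). Not NE.
(Up, L, m2): Player I can switch to Down (5 → 6). Not NE.
(Up, L, m3): Player I gets 6, best alternative 0; Player II gets 5, best alternative 4; Player III gets 4, best alternative 2. No profitable deviation — NE.
(Up, R, m1): Player I gets 4, best alternative 0; Player II gets 7, best alternative 2; Player III gets 4, best alternative 2. No profitable deviation — NE.
(Up, R, m2): Player I can switch to Down (6 → 8). Not NE.
(Up, R, m3): Player I can switch to Down (0 → 8). Not NE.
(Down, L, m1): Player II can switch to R (5 → 7). Not NE.
(Down, L, m2): Player I gets 6, best alternative 5; Player II gets 2, best alternative 0; Player III gets 7, best alternative 6. No profitable deviation — NE.
(Down, L, m3): Player I can switch to Up (0 → 6). Not NE.
(The remaining 3 profiles each have a profitable deviation by the same check.)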